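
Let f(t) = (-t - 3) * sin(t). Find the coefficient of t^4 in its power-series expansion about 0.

1/6

Multiply each power in the prefactor through the base expansion.
f(0) = 0
f′(0) = -3
f′′(0) = -2
f′′′(0) = 3
f^(4)(0) = 4
Dividing each by k! gives the coefficients c_0, ..., c_4.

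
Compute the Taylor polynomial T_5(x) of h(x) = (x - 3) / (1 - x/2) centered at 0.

Multiply each power in the prefactor through the base expansion.

-x^5/32 - x^4/16 - x^3/8 - x^2/4 - x/2 - 3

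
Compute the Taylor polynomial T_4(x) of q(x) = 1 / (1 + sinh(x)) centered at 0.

4*x^4/3 - 7*x^3/6 + x^2 - x + 1

Write 1/(1+u) = 1 - u + u^2 - u^3 + ... and substitute the series for u.
q(0) = 1
q′(0) = -1
q′′(0) = 2
q′′′(0) = -7
q^(4)(0) = 32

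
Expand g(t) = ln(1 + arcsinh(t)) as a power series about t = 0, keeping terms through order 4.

Plug the Maclaurin series of the inner function into that of the outer and collect terms.
g(0) = 0
g′(0) = 1
g′′(0) = -1
g′′′(0) = 1
g^(4)(0) = -2

-t^4/12 + t^3/6 - t^2/2 + t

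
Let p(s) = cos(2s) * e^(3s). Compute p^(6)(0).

Take the Cauchy product of the two expansions.
From the series, [s^6] p = -407/144; multiply by 6! = 720 to get -2035.

-2035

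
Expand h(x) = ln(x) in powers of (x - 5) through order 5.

(x - 5)^5/15625 - (x - 5)^4/2500 + (x - 5)^3/375 - (x - 5)^2/50 + (x - 5)/5 + ln(5)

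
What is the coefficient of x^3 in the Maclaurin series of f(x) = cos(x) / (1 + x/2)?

1/8

Take the Cauchy product of the two expansions.
f(0) = 1
f′(0) = -1/2
f′′(0) = -1/2
f′′′(0) = 3/4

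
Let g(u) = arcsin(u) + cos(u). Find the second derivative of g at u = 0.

Add the two expansions coefficient-wise.
From the series, [u^2] g = -1/2; multiply by 2! = 2 to get -1.

-1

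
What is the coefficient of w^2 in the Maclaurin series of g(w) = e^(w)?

1/2

Use the known series and substitute for the argument.
[w^0] = 1;  [w^1] = 1;  [w^2] = 1/2.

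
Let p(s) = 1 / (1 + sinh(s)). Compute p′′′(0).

Expand as Σ (-1)^k u^k with u equal to the inner function's series.
The coefficient of s^3 in the expansion is -7/6, so p′′′(0) = 3! * (-7/6) = -7.

-7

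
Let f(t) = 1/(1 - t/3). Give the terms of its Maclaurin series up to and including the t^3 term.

t^3/27 + t^2/9 + t/3 + 1

f(0) = 1
f′(0) = 1/3
f′′(0) = 2/9
f′′′(0) = 2/9
Dividing each by k! gives the coefficients c_0, ..., c_3.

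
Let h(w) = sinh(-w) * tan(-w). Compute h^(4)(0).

Expand each factor separately, then convolve coefficients.
The coefficient of w^4 in the expansion is 1/2, so h^(4)(0) = 4! * (1/2) = 12.

12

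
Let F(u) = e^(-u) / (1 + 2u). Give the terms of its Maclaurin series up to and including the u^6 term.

Write out both Maclaurin series and multiply, keeping only the needed powers.
F(0) = 1
F′(0) = -3
F′′(0) = 13
F′′′(0) = -79
F^(4)(0) = 633
F^(5)(0) = -6331
F^(6)(0) = 75973
Then c_k = F^(k)(0)/k! gives each Taylor coefficient.

75973*u^6/720 - 6331*u^5/120 + 211*u^4/8 - 79*u^3/6 + 13*u^2/2 - 3*u + 1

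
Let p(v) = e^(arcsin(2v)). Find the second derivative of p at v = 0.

4

Substitute the inner expansion into the outer series and collect powers.
From the series, [v^2] p = 2; multiply by 2! = 2 to get 4.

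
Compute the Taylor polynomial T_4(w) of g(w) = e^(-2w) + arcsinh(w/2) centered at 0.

Expand each term separately and add.
g(0) = 1
g′(0) = -3/2
g′′(0) = 4
g′′′(0) = -65/8
g^(4)(0) = 16
Then c_k = g^(k)(0)/k! gives each Taylor coefficient.

2*w^4/3 - 65*w^3/48 + 2*w^2 - 3*w/2 + 1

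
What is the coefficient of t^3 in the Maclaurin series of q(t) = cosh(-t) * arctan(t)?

1/6

Expand each factor separately, then convolve coefficients.
q(0) = 0
q′(0) = 1
q′′(0) = 0
q′′′(0) = 1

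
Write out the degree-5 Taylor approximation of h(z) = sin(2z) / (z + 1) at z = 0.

14*z^5/15 - 2*z^4/3 + 2*z^3/3 - 2*z^2 + 2*z

Multiply the numerator's expansion by the denominator's geometric series.
h(0) = 0
h′(0) = 2
h′′(0) = -4
h′′′(0) = 4
h^(4)(0) = -16
h^(5)(0) = 112
Then c_k = h^(k)(0)/k! gives each Taylor coefficient.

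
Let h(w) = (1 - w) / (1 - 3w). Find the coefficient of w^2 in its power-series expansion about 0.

6

Multiply each power in the prefactor through the base expansion.
h(0) = 1
h′(0) = 2
h′′(0) = 12
So c_2 = h′′(0)/2! = 6.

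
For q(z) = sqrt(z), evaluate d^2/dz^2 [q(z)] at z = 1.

Use the known series and substitute for the argument.
From the series, [(z - 1)^2] q = -1/8; multiply by 2! = 2 to get -1/4.

-1/4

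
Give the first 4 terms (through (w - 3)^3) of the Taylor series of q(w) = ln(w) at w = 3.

(w - 3)^3/81 - (w - 3)^2/18 + (w - 3)/3 + ln(3)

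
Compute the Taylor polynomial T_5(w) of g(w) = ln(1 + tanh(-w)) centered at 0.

w^4/12 - w^2/2 - w

Substitute the inner expansion into the outer series and collect powers.
g(0) = 0
g′(0) = -1
g′′(0) = -1
g′′′(0) = 0
g^(4)(0) = 2
g^(5)(0) = 0
The Taylor polynomial is Σ g^(k)(0)/k! · w^k.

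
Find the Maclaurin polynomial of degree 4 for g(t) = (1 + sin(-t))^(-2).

4*t^4 + 11*t^3/3 + 3*t^2 + 2*t + 1

Compose series: expand the inner function first, then feed it into the outer expansion.
g(0) = 1
g′(0) = 2
g′′(0) = 6
g′′′(0) = 22
g^(4)(0) = 96
Then c_k = g^(k)(0)/k! gives each Taylor coefficient.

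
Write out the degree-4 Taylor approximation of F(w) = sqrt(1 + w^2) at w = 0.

-w^4/8 + w^2/2 + 1

Compute the successive derivatives at the expansion point and divide by k!.
[w^0] = 1;  [w^1] = 0;  [w^2] = 1/2;  [w^3] = 0;  [w^4] = -1/8.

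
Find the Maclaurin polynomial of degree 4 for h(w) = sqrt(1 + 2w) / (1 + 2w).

35*w^4/8 - 5*w^3/2 + 3*w^2/2 - w + 1

Write out both Maclaurin series and multiply, keeping only the needed powers.
h(0) = 1
h′(0) = -1
h′′(0) = 3
h′′′(0) = -15
h^(4)(0) = 105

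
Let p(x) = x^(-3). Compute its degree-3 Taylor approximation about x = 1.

-10*(x - 1)^3 + 6*(x - 1)^2 - 3*(x - 1) + 1

Apply the Taylor formula c_k = f^(k)(a)/k!.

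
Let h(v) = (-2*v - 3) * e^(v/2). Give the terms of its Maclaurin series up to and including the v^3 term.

-5*v^3/16 - 11*v^2/8 - 7*v/2 - 3

Shift and add copies of the series according to the polynomial's terms.
h(0) = -3
h′(0) = -7/2
h′′(0) = -11/4
h′′′(0) = -15/8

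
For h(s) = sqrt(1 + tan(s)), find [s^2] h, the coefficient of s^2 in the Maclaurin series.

Let u equal the inner series; expand the outer function in u and truncate.
h(0) = 1
h′(0) = 1/2
h′′(0) = -1/4

-1/8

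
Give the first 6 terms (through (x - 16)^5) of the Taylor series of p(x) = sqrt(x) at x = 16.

[(x - 16)^0] = 4;  [(x - 16)^1] = 1/8;  [(x - 16)^2] = -1/512;  [(x - 16)^3] = 1/16384;  [(x - 16)^4] = -5/2097152;  [(x - 16)^5] = 7/67108864.

7*(x - 16)^5/67108864 - 5*(x - 16)^4/2097152 + (x - 16)^3/16384 - (x - 16)^2/512 + (x - 16)/8 + 4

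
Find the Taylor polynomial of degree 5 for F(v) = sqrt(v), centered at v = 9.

7*(v - 9)^5/5038848 - 5*(v - 9)^4/279936 + (v - 9)^3/3888 - (v - 9)^2/216 + (v - 9)/6 + 3

F(9) = 3
F′(9) = 1/6
F′′(9) = -1/108
F′′′(9) = 1/648
F^(4)(9) = -5/11664
F^(5)(9) = 35/209952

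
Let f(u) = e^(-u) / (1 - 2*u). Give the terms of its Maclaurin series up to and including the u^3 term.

29*u^3/6 + 5*u^2/2 + u + 1

Use 1/(1 - r) = Σ r^k on the denominator, then take the Cauchy product.
[u^0] = 1;  [u^1] = 1;  [u^2] = 5/2;  [u^3] = 29/6.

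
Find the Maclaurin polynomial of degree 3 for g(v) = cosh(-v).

v^2/2 + 1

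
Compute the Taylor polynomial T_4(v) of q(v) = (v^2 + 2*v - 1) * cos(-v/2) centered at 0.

Multiply each power in the prefactor through the base expansion.
[v^0] = -1;  [v^1] = 2;  [v^2] = 9/8;  [v^3] = -1/4;  [v^4] = -49/384.

-49*v^4/384 - v^3/4 + 9*v^2/8 + 2*v - 1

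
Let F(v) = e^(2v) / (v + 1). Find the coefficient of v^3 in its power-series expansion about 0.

Multiply the numerator's expansion by the denominator's geometric series.
[v^0] = 1;  [v^1] = 1;  [v^2] = 1;  [v^3] = 1/3.
So c_3 = F′′′(0)/3! = 1/3.

1/3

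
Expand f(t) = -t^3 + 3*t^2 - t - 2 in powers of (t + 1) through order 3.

Differentiate repeatedly and evaluate at the center.
f(-1) = 3
f′(-1) = -10
f′′(-1) = 12
f′′′(-1) = -6
The Taylor polynomial is Σ f^(k)(-1)/k! · (t + 1)^k.

-(t + 1)^3 + 6*(t + 1)^2 - 10*(t + 1) + 3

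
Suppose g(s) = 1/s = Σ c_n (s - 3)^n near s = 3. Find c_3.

-1/81

g(3) = 1/3
g′(3) = -1/9
g′′(3) = 2/27
g′′′(3) = -2/27
So c_3 = g′′′(3)/3! = -1/81.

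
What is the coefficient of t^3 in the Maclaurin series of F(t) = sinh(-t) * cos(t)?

1/3

Multiply the two series term by term and collect like powers.
[t^0] = 0;  [t^1] = -1;  [t^2] = 0;  [t^3] = 1/3.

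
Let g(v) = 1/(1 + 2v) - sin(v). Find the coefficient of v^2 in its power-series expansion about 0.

Combine the two series term by term.

4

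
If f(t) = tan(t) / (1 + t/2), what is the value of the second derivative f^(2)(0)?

-1

Multiply the two series term by term and collect like powers.
The coefficient of t^2 in the expansion is -1/2, so f′′(0) = 2! * (-1/2) = -1.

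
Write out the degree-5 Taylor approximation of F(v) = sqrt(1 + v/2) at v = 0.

7*v^5/8192 - 5*v^4/2048 + v^3/128 - v^2/32 + v/4 + 1

F(0) = 1
F′(0) = 1/4
F′′(0) = -1/16
F′′′(0) = 3/64
F^(4)(0) = -15/256
F^(5)(0) = 105/1024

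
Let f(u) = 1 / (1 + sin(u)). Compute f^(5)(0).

Expand as Σ (-1)^k u^k with u equal to the inner function's series.
The coefficient of u^5 in the expansion is -61/120, so f^(5)(0) = 5! * (-61/120) = -61.

-61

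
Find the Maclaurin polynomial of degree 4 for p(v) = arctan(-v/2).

v^3/24 - v/2

[v^0] = 0;  [v^1] = -1/2;  [v^2] = 0;  [v^3] = 1/24;  [v^4] = 0.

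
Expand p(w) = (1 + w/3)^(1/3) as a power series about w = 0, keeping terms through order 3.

Use the known series and substitute for the argument.

5*w^3/2187 - w^2/81 + w/9 + 1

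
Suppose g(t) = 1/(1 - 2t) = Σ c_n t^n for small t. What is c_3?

Apply the Taylor formula c_k = f^(k)(a)/k!.
[t^0] = 1;  [t^1] = 2;  [t^2] = 4;  [t^3] = 8.

8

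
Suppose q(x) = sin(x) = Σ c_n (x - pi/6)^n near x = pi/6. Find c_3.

q(pi/6) = 1/2
q′(pi/6) = sqrt(3)/2
q′′(pi/6) = -1/2
q′′′(pi/6) = -sqrt(3)/2

-sqrt(3)/12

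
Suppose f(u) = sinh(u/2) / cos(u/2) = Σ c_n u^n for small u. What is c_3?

1/12

Divide the numerator series by the denominator series (power-series long division).
[u^0] = 0;  [u^1] = 1/2;  [u^2] = 0;  [u^3] = 1/12.
So c_3 = f′′′(0)/3! = 1/12.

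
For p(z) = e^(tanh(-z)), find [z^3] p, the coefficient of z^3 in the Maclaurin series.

Compose series: expand the inner function first, then feed it into the outer expansion.

1/6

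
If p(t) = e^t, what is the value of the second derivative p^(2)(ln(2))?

2

Apply the Taylor formula c_k = f^(k)(a)/k!.
The coefficient of (t - ln(2))^2 in the expansion is 1, so p′′(ln(2)) = 2! * (1) = 2.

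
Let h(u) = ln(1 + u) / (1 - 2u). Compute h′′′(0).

Take the Cauchy product of the two expansions.
From the series, [u^3] h = 10/3; multiply by 3! = 6 to get 20.

20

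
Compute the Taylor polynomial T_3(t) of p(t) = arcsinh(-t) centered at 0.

t^3/6 - t

p(0) = 0
p′(0) = -1
p′′(0) = 0
p′′′(0) = 1
The Taylor polynomial is Σ p^(k)(0)/k! · t^k.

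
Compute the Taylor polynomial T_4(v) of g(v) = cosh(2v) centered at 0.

2*v^4/3 + 2*v^2 + 1

Apply the Taylor formula c_k = f^(k)(a)/k!.
g(0) = 1
g′(0) = 0
g′′(0) = 4
g′′′(0) = 0
g^(4)(0) = 16
Then c_k = g^(k)(0)/k! gives each Taylor coefficient.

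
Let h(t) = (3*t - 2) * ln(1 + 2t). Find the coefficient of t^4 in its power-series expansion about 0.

16

Distribute the polynomial across the series and collect like powers.
h(0) = 0
h′(0) = -4
h′′(0) = 20
h′′′(0) = -68
h^(4)(0) = 384
So c_4 = h^(4)(0)/4! = 16.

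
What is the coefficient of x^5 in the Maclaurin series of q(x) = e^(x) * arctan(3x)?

Expand each factor separately, then convolve coefficients.
q(0) = 0
q′(0) = 3
q′′(0) = 6
q′′′(0) = -45
q^(4)(0) = -204
q^(5)(0) = 5307

1769/40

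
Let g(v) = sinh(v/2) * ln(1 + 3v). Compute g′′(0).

Write out both Maclaurin series and multiply, keeping only the needed powers.
The coefficient of v^2 in the expansion is 3/2, so g′′(0) = 2! * (3/2) = 3.

3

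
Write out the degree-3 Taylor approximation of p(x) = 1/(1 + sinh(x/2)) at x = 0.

Substitute the inner expansion into the outer series and collect powers.
p(0) = 1
p′(0) = -1/2
p′′(0) = 1/2
p′′′(0) = -7/8

-7*x^3/48 + x^2/4 - x/2 + 1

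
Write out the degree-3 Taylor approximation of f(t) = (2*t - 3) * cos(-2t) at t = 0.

-4*t^3 + 6*t^2 + 2*t - 3

Shift and add copies of the series according to the polynomial's terms.
f(0) = -3
f′(0) = 2
f′′(0) = 12
f′′′(0) = -24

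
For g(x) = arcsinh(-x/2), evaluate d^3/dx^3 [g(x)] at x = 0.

The coefficient of x^3 in the expansion is 1/48, so g′′′(0) = 3! * (1/48) = 1/8.

1/8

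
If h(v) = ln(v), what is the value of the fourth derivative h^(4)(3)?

-2/27

From the series, [(v - 3)^4] h = -1/324; multiply by 4! = 24 to get -2/27.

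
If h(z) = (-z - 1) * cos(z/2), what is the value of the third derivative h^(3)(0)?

Shift and add copies of the series according to the polynomial's terms.
The coefficient of z^3 in the expansion is 1/8, so h′′′(0) = 3! * (1/8) = 3/4.

3/4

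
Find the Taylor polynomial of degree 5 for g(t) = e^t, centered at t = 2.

Apply the Taylor formula c_k = f^(k)(a)/k!.
[(t - 2)^0] = e^(2);  [(t - 2)^1] = e^(2);  [(t - 2)^2] = e^(2)/2;  [(t - 2)^3] = e^(2)/6;  [(t - 2)^4] = e^(2)/24;  [(t - 2)^5] = e^(2)/120.

(t - 2)^5*e^(2)/120 + (t - 2)^4*e^(2)/24 + (t - 2)^3*e^(2)/6 + (t - 2)^2*e^(2)/2 + (t - 2)*e^(2) + e^(2)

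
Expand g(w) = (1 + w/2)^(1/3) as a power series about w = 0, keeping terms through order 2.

-w^2/36 + w/6 + 1

[w^0] = 1;  [w^1] = 1/6;  [w^2] = -1/36.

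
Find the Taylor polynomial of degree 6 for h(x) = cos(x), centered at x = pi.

(x - pi)^6/720 - (x - pi)^4/24 + (x - pi)^2/2 - 1

h(pi) = -1
h′(pi) = 0
h′′(pi) = 1
h′′′(pi) = 0
h^(4)(pi) = -1
h^(5)(pi) = 0
h^(6)(pi) = 1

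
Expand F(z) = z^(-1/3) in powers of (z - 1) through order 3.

-14*(z - 1)^3/81 + 2*(z - 1)^2/9 - (z - 1)/3 + 1

F(1) = 1
F′(1) = -1/3
F′′(1) = 4/9
F′′′(1) = -28/27
Then c_k = F^(k)(1)/k! gives each Taylor coefficient.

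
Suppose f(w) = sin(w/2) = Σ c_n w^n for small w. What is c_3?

-1/48

[w^0] = 0;  [w^1] = 1/2;  [w^2] = 0;  [w^3] = -1/48.
So c_3 = f′′′(0)/3! = -1/48.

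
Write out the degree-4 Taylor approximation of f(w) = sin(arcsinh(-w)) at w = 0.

w^3/3 - w

Let u equal the inner series; expand the outer function in u and truncate.
[w^0] = 0;  [w^1] = -1;  [w^2] = 0;  [w^3] = 1/3;  [w^4] = 0.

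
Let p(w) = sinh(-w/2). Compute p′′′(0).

The coefficient of w^3 in the expansion is -1/48, so p′′′(0) = 3! * (-1/48) = -1/8.

-1/8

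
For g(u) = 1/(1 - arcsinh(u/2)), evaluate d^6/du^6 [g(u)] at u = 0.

23/4

Plug the Maclaurin series of the inner function into that of the outer and collect terms.
From the series, [u^6] g = 23/2880; multiply by 6! = 720 to get 23/4.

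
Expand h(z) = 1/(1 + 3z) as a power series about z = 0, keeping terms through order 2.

9*z^2 - 3*z + 1

Use the known series and substitute for the argument.
[z^0] = 1;  [z^1] = -3;  [z^2] = 9.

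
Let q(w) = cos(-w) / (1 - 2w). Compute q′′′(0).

Write out both Maclaurin series and multiply, keeping only the needed powers.
The coefficient of w^3 in the expansion is 7, so q′′′(0) = 3! * (7) = 42.

42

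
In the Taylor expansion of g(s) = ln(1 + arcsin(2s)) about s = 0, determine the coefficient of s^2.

Substitute the inner expansion into the outer series and collect powers.
g(0) = 0
g′(0) = 2
g′′(0) = -4

-2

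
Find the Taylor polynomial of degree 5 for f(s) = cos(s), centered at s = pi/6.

f(pi/6) = sqrt(3)/2
f′(pi/6) = -1/2
f′′(pi/6) = -sqrt(3)/2
f′′′(pi/6) = 1/2
f^(4)(pi/6) = sqrt(3)/2
f^(5)(pi/6) = -1/2

-(s - pi/6)^5/240 + sqrt(3)*(s - pi/6)^4/48 + (s - pi/6)^3/12 - sqrt(3)*(s - pi/6)^2/4 - (s - pi/6)/2 + sqrt(3)/2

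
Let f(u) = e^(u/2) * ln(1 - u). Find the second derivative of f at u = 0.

Write out both Maclaurin series and multiply, keeping only the needed powers.
From the series, [u^2] f = -1; multiply by 2! = 2 to get -2.

-2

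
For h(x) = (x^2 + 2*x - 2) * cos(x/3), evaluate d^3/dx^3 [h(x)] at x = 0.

Multiply each power in the prefactor through the base expansion.
The coefficient of x^3 in the expansion is -1/9, so h′′′(0) = 3! * (-1/9) = -2/3.

-2/3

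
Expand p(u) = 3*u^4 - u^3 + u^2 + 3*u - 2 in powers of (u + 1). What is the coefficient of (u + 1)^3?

-13

p(-1) = 0
p′(-1) = -14
p′′(-1) = 44
p′′′(-1) = -78
Then c_k = p^(k)(-1)/k! gives each Taylor coefficient.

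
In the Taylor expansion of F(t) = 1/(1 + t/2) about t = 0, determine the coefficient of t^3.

Compute the successive derivatives at the expansion point and divide by k!.
F(0) = 1
F′(0) = -1/2
F′′(0) = 1/2
F′′′(0) = -3/4
Dividing each by k! gives the coefficients c_0, ..., c_3.

-1/8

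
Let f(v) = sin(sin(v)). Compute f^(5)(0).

12

Substitute the inner expansion into the outer series and collect powers.
From the series, [v^5] f = 1/10; multiply by 5! = 120 to get 12.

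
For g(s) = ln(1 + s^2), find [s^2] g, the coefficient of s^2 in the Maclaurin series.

g(0) = 0
g′(0) = 0
g′′(0) = 2
So c_2 = g′′(0)/2! = 1.

1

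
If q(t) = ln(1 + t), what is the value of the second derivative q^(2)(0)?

Apply the Taylor formula c_k = f^(k)(a)/k!.
From the series, [t^2] q = -1/2; multiply by 2! = 2 to get -1.

-1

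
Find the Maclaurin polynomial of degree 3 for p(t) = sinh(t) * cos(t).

Write out both Maclaurin series and multiply, keeping only the needed powers.

-t^3/3 + t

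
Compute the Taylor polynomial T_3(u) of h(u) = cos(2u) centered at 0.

h(0) = 1
h′(0) = 0
h′′(0) = -4
h′′′(0) = 0
Dividing each by k! gives the coefficients c_0, ..., c_3.

1 - 2*u^2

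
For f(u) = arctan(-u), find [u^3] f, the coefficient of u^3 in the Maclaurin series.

Differentiate repeatedly and evaluate at the center.
[u^0] = 0;  [u^1] = -1;  [u^2] = 0;  [u^3] = 1/3.
So c_3 = f′′′(0)/3! = 1/3.

1/3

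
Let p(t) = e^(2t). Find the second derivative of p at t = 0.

The coefficient of t^2 in the expansion is 2, so p′′(0) = 2! * (2) = 4.

4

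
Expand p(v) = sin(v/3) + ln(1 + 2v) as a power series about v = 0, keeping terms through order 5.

Combine the two series term by term.
p(0) = 0
p′(0) = 7/3
p′′(0) = -4
p′′′(0) = 431/27
p^(4)(0) = -96
p^(5)(0) = 186625/243
Then c_k = p^(k)(0)/k! gives each Taylor coefficient.

37325*v^5/5832 - 4*v^4 + 431*v^3/162 - 2*v^2 + 7*v/3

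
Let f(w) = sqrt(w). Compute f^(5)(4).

The coefficient of (w - 4)^5 in the expansion is 7/131072, so f^(5)(4) = 5! * (7/131072) = 105/16384.

105/16384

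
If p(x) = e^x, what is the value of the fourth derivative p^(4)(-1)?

Apply the Taylor formula c_k = f^(k)(a)/k!.
The coefficient of (x + 1)^4 in the expansion is e^(-1)/24, so p^(4)(-1) = 4! * (e^(-1)/24) = e^(-1).

e^(-1)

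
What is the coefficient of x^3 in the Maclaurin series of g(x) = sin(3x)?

-9/2

g(0) = 0
g′(0) = 3
g′′(0) = 0
g′′′(0) = -27
So c_3 = g′′′(0)/3! = -9/2.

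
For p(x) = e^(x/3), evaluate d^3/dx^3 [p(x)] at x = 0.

1/27

Compute the successive derivatives at the expansion point and divide by k!.
From the series, [x^3] p = 1/162; multiply by 3! = 6 to get 1/27.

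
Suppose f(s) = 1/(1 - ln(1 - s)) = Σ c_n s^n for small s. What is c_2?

1/2

Plug the Maclaurin series of the inner function into that of the outer and collect terms.
f(0) = 1
f′(0) = -1
f′′(0) = 1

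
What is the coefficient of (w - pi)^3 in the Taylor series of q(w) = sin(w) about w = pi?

Compute the successive derivatives at the expansion point and divide by k!.
[(w - pi)^0] = 0;  [(w - pi)^1] = -1;  [(w - pi)^2] = 0;  [(w - pi)^3] = 1/6.

1/6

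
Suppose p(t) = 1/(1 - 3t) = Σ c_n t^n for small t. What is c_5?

243

Differentiate repeatedly and evaluate at the center.
So c_5 = p^(5)(0)/5! = 243.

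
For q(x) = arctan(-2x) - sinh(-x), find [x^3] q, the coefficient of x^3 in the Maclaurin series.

17/6

Expand each term separately and add.
q(0) = 0
q′(0) = -1
q′′(0) = 0
q′′′(0) = 17
So c_3 = q′′′(0)/3! = 17/6.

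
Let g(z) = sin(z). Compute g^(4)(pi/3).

sqrt(3)/2

Apply the Taylor formula c_k = f^(k)(a)/k!.
The coefficient of (z - pi/3)^4 in the expansion is sqrt(3)/48, so g^(4)(pi/3) = 4! * (sqrt(3)/48) = sqrt(3)/2.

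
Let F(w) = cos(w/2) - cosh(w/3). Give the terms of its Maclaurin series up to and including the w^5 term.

Expand each term separately and add.

65*w^4/31104 - 13*w^2/72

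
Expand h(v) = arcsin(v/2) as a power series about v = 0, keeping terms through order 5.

3*v^5/1280 + v^3/48 + v/2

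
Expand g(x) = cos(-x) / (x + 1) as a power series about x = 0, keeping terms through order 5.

Use 1/(1 - r) = Σ r^k on the denominator, then take the Cauchy product.
g(0) = 1
g′(0) = -1
g′′(0) = 1
g′′′(0) = -3
g^(4)(0) = 13
g^(5)(0) = -65

-13*x^5/24 + 13*x^4/24 - x^3/2 + x^2/2 - x + 1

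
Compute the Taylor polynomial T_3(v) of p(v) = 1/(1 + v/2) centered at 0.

Use the known series and substitute for the argument.
p(0) = 1
p′(0) = -1/2
p′′(0) = 1/2
p′′′(0) = -3/4
Dividing each by k! gives the coefficients c_0, ..., c_3.

-v^3/8 + v^2/4 - v/2 + 1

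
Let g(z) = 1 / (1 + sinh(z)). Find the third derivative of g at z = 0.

-7

Expand as Σ (-1)^k u^k with u equal to the inner function's series.
The coefficient of z^3 in the expansion is -7/6, so g′′′(0) = 3! * (-7/6) = -7.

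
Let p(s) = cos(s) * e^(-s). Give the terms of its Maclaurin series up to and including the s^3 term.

s^3/3 - s + 1

Write out both Maclaurin series and multiply, keeping only the needed powers.
[s^0] = 1;  [s^1] = -1;  [s^2] = 0;  [s^3] = 1/3.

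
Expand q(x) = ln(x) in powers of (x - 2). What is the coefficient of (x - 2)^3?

q(2) = ln(2)
q′(2) = 1/2
q′′(2) = -1/4
q′′′(2) = 1/4

1/24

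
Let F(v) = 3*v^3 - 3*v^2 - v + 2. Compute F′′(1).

Use the known series and substitute for the argument.
From the series, [(v - 1)^2] F = 6; multiply by 2! = 2 to get 12.

12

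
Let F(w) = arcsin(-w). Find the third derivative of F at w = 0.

-1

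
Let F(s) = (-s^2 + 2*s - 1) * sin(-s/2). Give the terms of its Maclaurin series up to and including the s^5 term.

-79*s^5/3840 + s^4/24 + 23*s^3/48 - s^2 + s/2

Shift and add copies of the series according to the polynomial's terms.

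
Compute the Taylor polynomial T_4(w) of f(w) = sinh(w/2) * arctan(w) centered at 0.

-7*w^4/48 + w^2/2

Take the Cauchy product of the two expansions.
f(0) = 0
f′(0) = 0
f′′(0) = 1
f′′′(0) = 0
f^(4)(0) = -7/2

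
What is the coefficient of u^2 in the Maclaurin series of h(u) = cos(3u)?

Compute the successive derivatives at the expansion point and divide by k!.
h(0) = 1
h′(0) = 0
h′′(0) = -9
Then c_k = h^(k)(0)/k! gives each Taylor coefficient.

-9/2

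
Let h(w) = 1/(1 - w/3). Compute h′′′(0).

2/9

Use the known series and substitute for the argument.
The coefficient of w^3 in the expansion is 1/27, so h′′′(0) = 3! * (1/27) = 2/9.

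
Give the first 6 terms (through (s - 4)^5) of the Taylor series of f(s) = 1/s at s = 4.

-(s - 4)^5/4096 + (s - 4)^4/1024 - (s - 4)^3/256 + (s - 4)^2/64 - (s - 4)/16 + 1/4

[(s - 4)^0] = 1/4;  [(s - 4)^1] = -1/16;  [(s - 4)^2] = 1/64;  [(s - 4)^3] = -1/256;  [(s - 4)^4] = 1/1024;  [(s - 4)^5] = -1/4096.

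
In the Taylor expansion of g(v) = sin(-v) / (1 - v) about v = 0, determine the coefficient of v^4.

-5/6

Take the Cauchy product of the two expansions.
[v^0] = 0;  [v^1] = -1;  [v^2] = -1;  [v^3] = -5/6;  [v^4] = -5/6.
So c_4 = g^(4)(0)/4! = -5/6.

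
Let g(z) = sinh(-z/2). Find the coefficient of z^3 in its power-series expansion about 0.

g(0) = 0
g′(0) = -1/2
g′′(0) = 0
g′′′(0) = -1/8
Then c_k = g^(k)(0)/k! gives each Taylor coefficient.

-1/48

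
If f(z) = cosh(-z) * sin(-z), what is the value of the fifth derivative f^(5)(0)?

4

Take the Cauchy product of the two expansions.
From the series, [z^5] f = 1/30; multiply by 5! = 120 to get 4.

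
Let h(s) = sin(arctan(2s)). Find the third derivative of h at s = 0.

-24

Let u equal the inner series; expand the outer function in u and truncate.
From the series, [s^3] h = -4; multiply by 3! = 6 to get -24.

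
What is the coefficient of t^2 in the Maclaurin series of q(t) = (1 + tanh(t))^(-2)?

3

Let u equal the inner series; expand the outer function in u and truncate.
q(0) = 1
q′(0) = -2
q′′(0) = 6
So c_2 = q′′(0)/2! = 3.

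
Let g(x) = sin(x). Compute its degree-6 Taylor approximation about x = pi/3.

-sqrt(3)*(x - pi/3)^6/1440 + (x - pi/3)^5/240 + sqrt(3)*(x - pi/3)^4/48 - (x - pi/3)^3/12 - sqrt(3)*(x - pi/3)^2/4 + (x - pi/3)/2 + sqrt(3)/2

Apply the Taylor formula c_k = f^(k)(a)/k!.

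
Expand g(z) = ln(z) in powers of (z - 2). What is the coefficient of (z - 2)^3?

[(z - 2)^0] = ln(2);  [(z - 2)^1] = 1/2;  [(z - 2)^2] = -1/8;  [(z - 2)^3] = 1/24.

1/24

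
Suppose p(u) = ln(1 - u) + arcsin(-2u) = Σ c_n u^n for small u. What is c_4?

-1/4

Add the two expansions coefficient-wise.
p(0) = 0
p′(0) = -3
p′′(0) = -1
p′′′(0) = -10
p^(4)(0) = -6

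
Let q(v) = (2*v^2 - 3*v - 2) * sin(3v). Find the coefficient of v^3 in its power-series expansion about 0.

Distribute the polynomial across the series and collect like powers.
[v^0] = 0;  [v^1] = -6;  [v^2] = -9;  [v^3] = 15.
So c_3 = q′′′(0)/3! = 15.

15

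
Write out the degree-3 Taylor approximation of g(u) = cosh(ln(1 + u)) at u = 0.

Plug the Maclaurin series of the inner function into that of the outer and collect terms.
g(0) = 1
g′(0) = 0
g′′(0) = 1
g′′′(0) = -3
Then c_k = g^(k)(0)/k! gives each Taylor coefficient.

-u^3/2 + u^2/2 + 1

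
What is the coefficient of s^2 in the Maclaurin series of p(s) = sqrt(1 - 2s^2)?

Use the known series and substitute for the argument.
p(0) = 1
p′(0) = 0
p′′(0) = -2

-1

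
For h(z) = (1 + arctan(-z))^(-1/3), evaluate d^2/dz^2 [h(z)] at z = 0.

4/9

Let u equal the inner series; expand the outer function in u and truncate.
From the series, [z^2] h = 2/9; multiply by 2! = 2 to get 4/9.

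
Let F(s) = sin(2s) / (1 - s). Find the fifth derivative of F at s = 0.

112

Expand each factor separately, then convolve coefficients.
From the series, [s^5] F = 14/15; multiply by 5! = 120 to get 112.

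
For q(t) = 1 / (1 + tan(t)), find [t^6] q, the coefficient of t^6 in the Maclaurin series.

Write 1/(1+u) = 1 - u + u^2 - u^3 + ... and substitute the series for u.
[t^0] = 1;  [t^1] = -1;  [t^2] = 1;  [t^3] = -4/3;  [t^4] = 5/3;  [t^5] = -32/15;  [t^6] = 122/45.

122/45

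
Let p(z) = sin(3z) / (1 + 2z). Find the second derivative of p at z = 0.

-12

Write out both Maclaurin series and multiply, keeping only the needed powers.
From the series, [z^2] p = -6; multiply by 2! = 2 to get -12.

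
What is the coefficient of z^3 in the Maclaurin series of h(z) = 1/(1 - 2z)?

[z^0] = 1;  [z^1] = 2;  [z^2] = 4;  [z^3] = 8.
So c_3 = h′′′(0)/3! = 8.

8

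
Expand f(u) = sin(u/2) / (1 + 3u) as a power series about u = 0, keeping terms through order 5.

Multiply the two series term by term and collect like powers.
f(0) = 0
f′(0) = 1/2
f′′(0) = -3
f′′′(0) = 215/8
f^(4)(0) = -645/2
f^(5)(0) = 154801/32

154801*u^5/3840 - 215*u^4/16 + 215*u^3/48 - 3*u^2/2 + u/2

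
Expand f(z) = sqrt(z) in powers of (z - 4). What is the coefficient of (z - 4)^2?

Compute the successive derivatives at the expansion point and divide by k!.
[(z - 4)^0] = 2;  [(z - 4)^1] = 1/4;  [(z - 4)^2] = -1/64.

-1/64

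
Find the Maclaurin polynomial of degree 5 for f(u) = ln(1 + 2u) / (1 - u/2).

Expand each factor separately, then convolve coefficients.
[u^0] = 0;  [u^1] = 2;  [u^2] = -1;  [u^3] = 13/6;  [u^4] = -35/12;  [u^5] = 593/120.

593*u^5/120 - 35*u^4/12 + 13*u^3/6 - u^2 + 2*u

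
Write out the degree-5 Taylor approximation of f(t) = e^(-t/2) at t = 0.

-t^5/3840 + t^4/384 - t^3/48 + t^2/8 - t/2 + 1

Differentiate repeatedly and evaluate at the center.
[t^0] = 1;  [t^1] = -1/2;  [t^2] = 1/8;  [t^3] = -1/48;  [t^4] = 1/384;  [t^5] = -1/3840.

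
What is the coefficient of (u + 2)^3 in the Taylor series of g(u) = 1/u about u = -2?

-1/16

g(-2) = -1/2
g′(-2) = -1/4
g′′(-2) = -1/4
g′′′(-2) = -3/8
So c_3 = g′′′(-2)/3! = -1/16.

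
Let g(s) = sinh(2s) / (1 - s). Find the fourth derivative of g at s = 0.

Write out both Maclaurin series and multiply, keeping only the needed powers.
The coefficient of s^4 in the expansion is 10/3, so g^(4)(0) = 4! * (10/3) = 80.

80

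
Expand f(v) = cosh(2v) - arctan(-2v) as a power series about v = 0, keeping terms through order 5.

32*v^5/5 + 2*v^4/3 - 8*v^3/3 + 2*v^2 + 2*v + 1

Expand each term separately and add.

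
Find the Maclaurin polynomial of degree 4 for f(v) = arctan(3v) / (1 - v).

-6*v^4 - 6*v^3 + 3*v^2 + 3*v

Multiply the two series term by term and collect like powers.
f(0) = 0
f′(0) = 3
f′′(0) = 6
f′′′(0) = -36
f^(4)(0) = -144
The Taylor polynomial is Σ f^(k)(0)/k! · v^k.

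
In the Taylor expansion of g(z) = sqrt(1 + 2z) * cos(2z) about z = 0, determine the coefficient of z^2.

Take the Cauchy product of the two expansions.

-5/2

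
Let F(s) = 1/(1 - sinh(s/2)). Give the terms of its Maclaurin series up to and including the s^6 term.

77*s^6/2880 + 181*s^5/3840 + s^4/12 + 7*s^3/48 + s^2/4 + s/2 + 1

Substitute the inner expansion into the outer series and collect powers.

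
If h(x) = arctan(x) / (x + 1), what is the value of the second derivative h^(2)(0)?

-2

Expand 1/(denominator) as a geometric series and multiply by the numerator's series.
The coefficient of x^2 in the expansion is -1, so h′′(0) = 2! * (-1) = -2.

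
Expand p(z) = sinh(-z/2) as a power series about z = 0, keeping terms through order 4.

-z^3/48 - z/2

p(0) = 0
p′(0) = -1/2
p′′(0) = 0
p′′′(0) = -1/8
p^(4)(0) = 0
Dividing each by k! gives the coefficients c_0, ..., c_4.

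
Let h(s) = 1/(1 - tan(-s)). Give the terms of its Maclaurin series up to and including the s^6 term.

122*s^6/45 - 32*s^5/15 + 5*s^4/3 - 4*s^3/3 + s^2 - s + 1

Let u equal the inner series; expand the outer function in u and truncate.
h(0) = 1
h′(0) = -1
h′′(0) = 2
h′′′(0) = -8
h^(4)(0) = 40
h^(5)(0) = -256
h^(6)(0) = 1952
Then c_k = h^(k)(0)/k! gives each Taylor coefficient.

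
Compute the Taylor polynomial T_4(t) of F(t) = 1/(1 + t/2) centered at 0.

F(0) = 1
F′(0) = -1/2
F′′(0) = 1/2
F′′′(0) = -3/4
F^(4)(0) = 3/2
Dividing each by k! gives the coefficients c_0, ..., c_4.

t^4/16 - t^3/8 + t^2/4 - t/2 + 1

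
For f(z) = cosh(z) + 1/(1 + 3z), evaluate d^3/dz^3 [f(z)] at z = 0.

Add the two expansions coefficient-wise.
The coefficient of z^3 in the expansion is -27, so f′′′(0) = 3! * (-27) = -162.

-162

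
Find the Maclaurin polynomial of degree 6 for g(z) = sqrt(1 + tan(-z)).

-5521*z^6/46080 - 601*z^5/3840 - 47*z^4/384 - 11*z^3/48 - z^2/8 - z/2 + 1

Compose series: expand the inner function first, then feed it into the outer expansion.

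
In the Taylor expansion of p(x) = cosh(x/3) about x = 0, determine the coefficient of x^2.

1/18

p(0) = 1
p′(0) = 0
p′′(0) = 1/9
So c_2 = p′′(0)/2! = 1/18.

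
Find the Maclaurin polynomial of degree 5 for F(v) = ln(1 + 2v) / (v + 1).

Multiply the numerator's expansion by the denominator's geometric series.
[v^0] = 0;  [v^1] = 2;  [v^2] = -4;  [v^3] = 20/3;  [v^4] = -32/3;  [v^5] = 256/15.

256*v^5/15 - 32*v^4/3 + 20*v^3/3 - 4*v^2 + 2*v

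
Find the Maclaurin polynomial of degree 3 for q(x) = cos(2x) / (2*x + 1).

-4*x^3 + 2*x^2 - 2*x + 1

Use 1/(1 - r) = Σ r^k on the denominator, then take the Cauchy product.
q(0) = 1
q′(0) = -2
q′′(0) = 4
q′′′(0) = -24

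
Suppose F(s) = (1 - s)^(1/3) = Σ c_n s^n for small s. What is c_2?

-1/9

F(0) = 1
F′(0) = -1/3
F′′(0) = -2/9
The Taylor polynomial is Σ F^(k)(0)/k! · s^k.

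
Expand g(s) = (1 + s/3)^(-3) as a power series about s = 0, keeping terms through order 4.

g(0) = 1
g′(0) = -1
g′′(0) = 4/3
g′′′(0) = -20/9
g^(4)(0) = 40/9

5*s^4/27 - 10*s^3/27 + 2*s^2/3 - s + 1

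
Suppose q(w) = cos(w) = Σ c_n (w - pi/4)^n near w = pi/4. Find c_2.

-sqrt(2)/4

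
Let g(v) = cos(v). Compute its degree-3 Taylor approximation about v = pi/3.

Apply the Taylor formula c_k = f^(k)(a)/k!.
g(pi/3) = 1/2
g′(pi/3) = -sqrt(3)/2
g′′(pi/3) = -1/2
g′′′(pi/3) = sqrt(3)/2

sqrt(3)*(v - pi/3)^3/12 - (v - pi/3)^2/4 - sqrt(3)*(v - pi/3)/2 + 1/2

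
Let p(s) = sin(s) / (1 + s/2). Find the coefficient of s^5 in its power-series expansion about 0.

Write out both Maclaurin series and multiply, keeping only the needed powers.
p(0) = 0
p′(0) = 1
p′′(0) = -1
p′′′(0) = 1/2
p^(4)(0) = -1
p^(5)(0) = 7/2
Then c_k = p^(k)(0)/k! gives each Taylor coefficient.

7/240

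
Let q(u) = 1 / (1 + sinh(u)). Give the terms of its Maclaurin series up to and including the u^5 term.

-181*u^5/120 + 4*u^4/3 - 7*u^3/6 + u^2 - u + 1

Expand as Σ (-1)^k u^k with u equal to the inner function's series.
[u^0] = 1;  [u^1] = -1;  [u^2] = 1;  [u^3] = -7/6;  [u^4] = 4/3;  [u^5] = -181/120.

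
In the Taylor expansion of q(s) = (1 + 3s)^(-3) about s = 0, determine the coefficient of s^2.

54

c_2 = q′′(0)/2! = 54.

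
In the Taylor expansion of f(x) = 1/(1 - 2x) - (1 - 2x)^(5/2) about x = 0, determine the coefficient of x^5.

Add the two expansions coefficient-wise.
f(0) = 0
f′(0) = 7
f′′(0) = -7
f′′′(0) = 63
f^(4)(0) = 399
f^(5)(0) = 3885

259/8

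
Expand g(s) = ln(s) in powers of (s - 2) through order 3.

Compute the successive derivatives at the expansion point and divide by k!.
g(2) = ln(2)
g′(2) = 1/2
g′′(2) = -1/4
g′′′(2) = 1/4

(s - 2)^3/24 - (s - 2)^2/8 + (s - 2)/2 + ln(2)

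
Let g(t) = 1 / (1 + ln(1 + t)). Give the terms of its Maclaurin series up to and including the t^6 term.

3289*t^6/360 - 347*t^5/60 + 11*t^4/3 - 7*t^3/3 + 3*t^2/2 - t + 1

Expand as Σ (-1)^k u^k with u equal to the inner function's series.
g(0) = 1
g′(0) = -1
g′′(0) = 3
g′′′(0) = -14
g^(4)(0) = 88
g^(5)(0) = -694
g^(6)(0) = 6578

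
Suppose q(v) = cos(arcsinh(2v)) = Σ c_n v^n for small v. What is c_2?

-2

Compose series: expand the inner function first, then feed it into the outer expansion.
[v^0] = 1;  [v^1] = 0;  [v^2] = -2.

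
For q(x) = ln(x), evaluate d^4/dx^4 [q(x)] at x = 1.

-6

Use the known series and substitute for the argument.
The coefficient of (x - 1)^4 in the expansion is -1/4, so q^(4)(1) = 4! * (-1/4) = -6.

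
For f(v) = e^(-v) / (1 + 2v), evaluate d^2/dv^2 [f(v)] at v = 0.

13

Write out both Maclaurin series and multiply, keeping only the needed powers.
The coefficient of v^2 in the expansion is 13/2, so f′′(0) = 2! * (13/2) = 13.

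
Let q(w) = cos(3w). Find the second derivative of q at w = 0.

The coefficient of w^2 in the expansion is -9/2, so q′′(0) = 2! * (-9/2) = -9.

-9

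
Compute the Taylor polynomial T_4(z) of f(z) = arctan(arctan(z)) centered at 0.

-2*z^3/3 + z

Let u equal the inner series; expand the outer function in u and truncate.
[z^0] = 0;  [z^1] = 1;  [z^2] = 0;  [z^3] = -2/3;  [z^4] = 0.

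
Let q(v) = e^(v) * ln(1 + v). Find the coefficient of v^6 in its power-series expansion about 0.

Take the Cauchy product of the two expansions.
[v^0] = 0;  [v^1] = 1;  [v^2] = 1/2;  [v^3] = 1/3;  [v^4] = 0;  [v^5] = 3/40;  [v^6] = -7/144.

-7/144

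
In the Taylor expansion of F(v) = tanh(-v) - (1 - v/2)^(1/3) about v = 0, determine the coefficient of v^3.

Expand each term separately and add.

221/648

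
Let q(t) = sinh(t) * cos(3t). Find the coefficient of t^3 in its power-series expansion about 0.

-13/3

Expand each factor separately, then convolve coefficients.
q(0) = 0
q′(0) = 1
q′′(0) = 0
q′′′(0) = -26
So c_3 = q′′′(0)/3! = -13/3.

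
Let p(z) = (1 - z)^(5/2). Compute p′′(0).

15/4

Apply the Taylor formula c_k = f^(k)(a)/k!.
From the series, [z^2] p = 15/8; multiply by 2! = 2 to get 15/4.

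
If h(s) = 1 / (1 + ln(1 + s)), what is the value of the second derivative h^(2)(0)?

3

Write 1/(1+u) = 1 - u + u^2 - u^3 + ... and substitute the series for u.
The coefficient of s^2 in the expansion is 3/2, so h′′(0) = 2! * (3/2) = 3.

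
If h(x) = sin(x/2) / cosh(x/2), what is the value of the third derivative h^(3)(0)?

Write the quotient as an unknown series and match coefficients against numerator = denominator · series.
The coefficient of x^3 in the expansion is -1/12, so h′′′(0) = 3! * (-1/12) = -1/2.

-1/2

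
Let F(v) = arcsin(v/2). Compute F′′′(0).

1/8

From the series, [v^3] F = 1/48; multiply by 3! = 6 to get 1/8.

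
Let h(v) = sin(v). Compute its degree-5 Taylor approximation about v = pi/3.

Use the known series and substitute for the argument.
h(pi/3) = sqrt(3)/2
h′(pi/3) = 1/2
h′′(pi/3) = -sqrt(3)/2
h′′′(pi/3) = -1/2
h^(4)(pi/3) = sqrt(3)/2
h^(5)(pi/3) = 1/2
Then c_k = h^(k)(pi/3)/k! gives each Taylor coefficient.

(v - pi/3)^5/240 + sqrt(3)*(v - pi/3)^4/48 - (v - pi/3)^3/12 - sqrt(3)*(v - pi/3)^2/4 + (v - pi/3)/2 + sqrt(3)/2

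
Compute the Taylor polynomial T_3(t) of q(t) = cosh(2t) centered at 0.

2*t^2 + 1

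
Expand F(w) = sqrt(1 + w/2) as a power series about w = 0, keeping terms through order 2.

[w^0] = 1;  [w^1] = 1/4;  [w^2] = -1/32.

-w^2/32 + w/4 + 1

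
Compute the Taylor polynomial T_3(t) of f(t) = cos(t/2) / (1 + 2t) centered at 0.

-31*t^3/4 + 31*t^2/8 - 2*t + 1

Take the Cauchy product of the two expansions.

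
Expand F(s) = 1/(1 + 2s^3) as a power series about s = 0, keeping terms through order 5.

Compute the successive derivatives at the expansion point and divide by k!.
[s^0] = 1;  [s^1] = 0;  [s^2] = 0;  [s^3] = -2;  [s^4] = 0;  [s^5] = 0.

1 - 2*s^3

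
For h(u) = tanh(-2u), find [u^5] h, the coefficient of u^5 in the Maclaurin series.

h(0) = 0
h′(0) = -2
h′′(0) = 0
h′′′(0) = 16
h^(4)(0) = 0
h^(5)(0) = -512

-64/15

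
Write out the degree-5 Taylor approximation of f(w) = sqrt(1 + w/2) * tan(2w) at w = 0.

Expand each factor separately, then convolve coefficients.
f(0) = 0
f′(0) = 2
f′′(0) = 1
f′′′(0) = 125/8
f^(4)(0) = 131/8
f^(5)(0) = 64181/128

64181*w^5/15360 + 131*w^4/192 + 125*w^3/48 + w^2/2 + 2*w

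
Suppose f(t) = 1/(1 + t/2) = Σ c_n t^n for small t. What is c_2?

Differentiate repeatedly and evaluate at the center.
[t^0] = 1;  [t^1] = -1/2;  [t^2] = 1/4.
So c_2 = f′′(0)/2! = 1/4.

1/4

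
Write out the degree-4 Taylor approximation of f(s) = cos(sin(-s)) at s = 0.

5*s^4/24 - s^2/2 + 1

Plug the Maclaurin series of the inner function into that of the outer and collect terms.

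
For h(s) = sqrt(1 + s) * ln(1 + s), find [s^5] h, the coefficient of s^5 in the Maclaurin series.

-71/1920

Write out both Maclaurin series and multiply, keeping only the needed powers.
[s^0] = 0;  [s^1] = 1;  [s^2] = 0;  [s^3] = -1/24;  [s^4] = 1/24;  [s^5] = -71/1920.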